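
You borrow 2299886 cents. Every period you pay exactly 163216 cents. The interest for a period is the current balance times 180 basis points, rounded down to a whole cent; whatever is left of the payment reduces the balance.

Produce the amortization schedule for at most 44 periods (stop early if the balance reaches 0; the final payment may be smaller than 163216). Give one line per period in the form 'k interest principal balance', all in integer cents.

1. interest=⌊2299886·180/10000⌋=41397; principal=163216-41397=121819; balance=2299886-121819=2178067
2. interest=⌊2178067·180/10000⌋=39205; principal=163216-39205=124011; balance=2178067-124011=2054056
3. interest=⌊2054056·180/10000⌋=36973; principal=163216-36973=126243; balance=2054056-126243=1927813
4. interest=⌊1927813·180/10000⌋=34700; principal=163216-34700=128516; balance=1927813-128516=1799297
5. interest=⌊1799297·180/10000⌋=32387; principal=163216-32387=130829; balance=1799297-130829=1668468
6. interest=⌊1668468·180/10000⌋=30032; principal=163216-30032=133184; balance=1668468-133184=1535284
7. interest=⌊1535284·180/10000⌋=27635; principal=163216-27635=135581; balance=1535284-135581=1399703
8. interest=⌊1399703·180/10000⌋=25194; principal=163216-25194=138022; balance=1399703-138022=1261681
9. interest=⌊1261681·180/10000⌋=22710; principal=163216-22710=140506; balance=1261681-140506=1121175
10. interest=⌊1121175·180/10000⌋=20181; principal=163216-20181=143035; balance=1121175-143035=978140
11. interest=⌊978140·180/10000⌋=17606; principal=163216-17606=145610; balance=978140-145610=832530
12. interest=⌊832530·180/10000⌋=14985; principal=163216-14985=148231; balance=832530-148231=684299
13. interest=⌊684299·180/10000⌋=12317; principal=163216-12317=150899; balance=684299-150899=533400
14. interest=⌊533400·180/10000⌋=9601; principal=163216-9601=153615; balance=533400-153615=379785
15. interest=⌊379785·180/10000⌋=6836; principal=163216-6836=156380; balance=379785-156380=223405
16. interest=⌊223405·180/10000⌋=4021; principal=163216-4021=159195; balance=223405-159195=64210
17. interest=⌊64210·180/10000⌋=1155; principal=min(163216-1155,64210)=64210; balance=64210-64210=0

1 41397 121819 2178067
2 39205 124011 2054056
3 36973 126243 1927813
4 34700 128516 1799297
5 32387 130829 1668468
6 30032 133184 1535284
7 27635 135581 1399703
8 25194 138022 1261681
9 22710 140506 1121175
10 20181 143035 978140
11 17606 145610 832530
12 14985 148231 684299
13 12317 150899 533400
14 9601 153615 379785
15 6836 156380 223405
16 4021 159195 64210
17 1155 64210 0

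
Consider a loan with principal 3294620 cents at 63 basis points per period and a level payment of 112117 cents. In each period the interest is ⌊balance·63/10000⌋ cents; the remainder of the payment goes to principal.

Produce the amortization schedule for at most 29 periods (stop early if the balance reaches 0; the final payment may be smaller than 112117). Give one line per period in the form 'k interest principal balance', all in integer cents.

1. interest=⌊3294620·63/10000⌋=20756; principal=112117-20756=91361; balance=3294620-91361=3203259
2. interest=⌊3203259·63/10000⌋=20180; principal=112117-20180=91937; balance=3203259-91937=3111322
3. interest=⌊3111322·63/10000⌋=19601; principal=112117-19601=92516; balance=3111322-92516=3018806
4. interest=⌊3018806·63/10000⌋=19018; principal=112117-19018=93099; balance=3018806-93099=2925707
5. interest=⌊2925707·63/10000⌋=18431; principal=112117-18431=93686; balance=2925707-93686=2832021
6. interest=⌊2832021·63/10000⌋=17841; principal=112117-17841=94276; balance=2832021-94276=2737745
7. interest=⌊2737745·63/10000⌋=17247; principal=112117-17247=94870; balance=2737745-94870=2642875
8. interest=⌊2642875·63/10000⌋=16650; principal=112117-16650=95467; balance=2642875-95467=2547408
9. interest=⌊2547408·63/10000⌋=16048; principal=112117-16048=96069; balance=2547408-96069=2451339
10. interest=⌊2451339·63/10000⌋=15443; principal=112117-15443=96674; balance=2451339-96674=2354665
11. interest=⌊2354665·63/10000⌋=14834; principal=112117-14834=97283; balance=2354665-97283=2257382
12. interest=⌊2257382·63/10000⌋=14221; principal=112117-14221=97896; balance=2257382-97896=2159486
13. interest=⌊2159486·63/10000⌋=13604; principal=112117-13604=98513; balance=2159486-98513=2060973
14. interest=⌊2060973·63/10000⌋=12984; principal=112117-12984=99133; balance=2060973-99133=1961840
15. interest=⌊1961840·63/10000⌋=12359; principal=112117-12359=99758; balance=1961840-99758=1862082
16. interest=⌊1862082·63/10000⌋=11731; principal=112117-11731=100386; balance=1862082-100386=1761696
17. interest=⌊1761696·63/10000⌋=11098; principal=112117-11098=101019; balance=1761696-101019=1660677
18. interest=⌊1660677·63/10000⌋=10462; principal=112117-10462=101655; balance=1660677-101655=1559022
19. interest=⌊1559022·63/10000⌋=9821; principal=112117-9821=102296; balance=1559022-102296=1456726
20. interest=⌊1456726·63/10000⌋=9177; principal=112117-9177=102940; balance=1456726-102940=1353786
21. interest=⌊1353786·63/10000⌋=8528; principal=112117-8528=103589; balance=1353786-103589=1250197
22. interest=⌊1250197·63/10000⌋=7876; principal=112117-7876=104241; balance=1250197-104241=1145956
23. interest=⌊1145956·63/10000⌋=7219; principal=112117-7219=104898; balance=1145956-104898=1041058
24. interest=⌊1041058·63/10000⌋=6558; principal=112117-6558=105559; balance=1041058-105559=935499
25. interest=⌊935499·63/10000⌋=5893; principal=112117-5893=106224; balance=935499-106224=829275
26. interest=⌊829275·63/10000⌋=5224; principal=112117-5224=106893; balance=829275-106893=722382
27. interest=⌊722382·63/10000⌋=4551; principal=112117-4551=107566; balance=722382-107566=614816
28. interest=⌊614816·63/10000⌋=3873; principal=112117-3873=108244; balance=614816-108244=506572
29. interest=⌊506572·63/10000⌋=3191; principal=112117-3191=108926; balance=506572-108926=397646

1 20756 91361 3203259
2 20180 91937 3111322
3 19601 92516 3018806
4 19018 93099 2925707
5 18431 93686 2832021
6 17841 94276 2737745
7 17247 94870 2642875
8 16650 95467 2547408
9 16048 96069 2451339
10 15443 96674 2354665
11 14834 97283 2257382
12 14221 97896 2159486
13 13604 98513 2060973
14 12984 99133 1961840
15 12359 99758 1862082
16 11731 100386 1761696
17 11098 101019 1660677
18 10462 101655 1559022
19 9821 102296 1456726
20 9177 102940 1353786
21 8528 103589 1250197
22 7876 104241 1145956
23 7219 104898 1041058
24 6558 105559 935499
25 5893 106224 829275
26 5224 106893 722382
27 4551 107566 614816
28 3873 108244 506572
29 3191 108926 397646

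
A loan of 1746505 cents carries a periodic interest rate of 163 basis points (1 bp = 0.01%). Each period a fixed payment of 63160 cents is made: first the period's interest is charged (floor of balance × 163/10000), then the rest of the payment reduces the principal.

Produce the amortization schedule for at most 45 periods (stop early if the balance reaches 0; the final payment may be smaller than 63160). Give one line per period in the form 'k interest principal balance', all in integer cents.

1. interest=⌊1746505·163/10000⌋=28468; principal=63160-28468=34692; balance=1746505-34692=1711813
2. interest=⌊1711813·163/10000⌋=27902; principal=63160-27902=35258; balance=1711813-35258=1676555
3. interest=⌊1676555·163/10000⌋=27327; principal=63160-27327=35833; balance=1676555-35833=1640722
4. interest=⌊1640722·163/10000⌋=26743; principal=63160-26743=36417; balance=1640722-36417=1604305
5. interest=⌊1604305·163/10000⌋=26150; principal=63160-26150=37010; balance=1604305-37010=1567295
6. interest=⌊1567295·163/10000⌋=25546; principal=63160-25546=37614; balance=1567295-37614=1529681
7. interest=⌊1529681·163/10000⌋=24933; principal=63160-24933=38227; balance=1529681-38227=1491454
8. interest=⌊1491454·163/10000⌋=24310; principal=63160-24310=38850; balance=1491454-38850=1452604
9. interest=⌊1452604·163/10000⌋=23677; principal=63160-23677=39483; balance=1452604-39483=1413121
10. interest=⌊1413121·163/10000⌋=23033; principal=63160-23033=40127; balance=1413121-40127=1372994
11. interest=⌊1372994·163/10000⌋=22379; principal=63160-22379=40781; balance=1372994-40781=1332213
12. interest=⌊1332213·163/10000⌋=21715; principal=63160-21715=41445; balance=1332213-41445=1290768
13. interest=⌊1290768·163/10000⌋=21039; principal=63160-21039=42121; balance=1290768-42121=1248647
14. interest=⌊1248647·163/10000⌋=20352; principal=63160-20352=42808; balance=1248647-42808=1205839
15. interest=⌊1205839·163/10000⌋=19655; principal=63160-19655=43505; balance=1205839-43505=1162334
16. interest=⌊1162334·163/10000⌋=18946; principal=63160-18946=44214; balance=1162334-44214=1118120
17. interest=⌊1118120·163/10000⌋=18225; principal=63160-18225=44935; balance=1118120-44935=1073185
18. interest=⌊1073185·163/10000⌋=17492; principal=63160-17492=45668; balance=1073185-45668=1027517
19. interest=⌊1027517·163/10000⌋=16748; principal=63160-16748=46412; balance=1027517-46412=981105
20. interest=⌊981105·163/10000⌋=15992; principal=63160-15992=47168; balance=981105-47168=933937
21. interest=⌊933937·163/10000⌋=15223; principal=63160-15223=47937; balance=933937-47937=886000
22. interest=⌊886000·163/10000⌋=14441; principal=63160-14441=48719; balance=886000-48719=837281
23. interest=⌊837281·163/10000⌋=13647; principal=63160-13647=49513; balance=837281-49513=787768
24. interest=⌊787768·163/10000⌋=12840; principal=63160-12840=50320; balance=787768-50320=737448
25. interest=⌊737448·163/10000⌋=12020; principal=63160-12020=51140; balance=737448-51140=686308
26. interest=⌊686308·163/10000⌋=11186; principal=63160-11186=51974; balance=686308-51974=634334
27. interest=⌊634334·163/10000⌋=10339; principal=63160-10339=52821; balance=634334-52821=581513
28. interest=⌊581513·163/10000⌋=9478; principal=63160-9478=53682; balance=581513-53682=527831
29. interest=⌊527831·163/10000⌋=8603; principal=63160-8603=54557; balance=527831-54557=473274
30. interest=⌊473274·163/10000⌋=7714; principal=63160-7714=55446; balance=473274-55446=417828
31. interest=⌊417828·163/10000⌋=6810; principal=63160-6810=56350; balance=417828-56350=361478
32. interest=⌊361478·163/10000⌋=5892; principal=63160-5892=57268; balance=361478-57268=304210
33. interest=⌊304210·163/10000⌋=4958; principal=63160-4958=58202; balance=304210-58202=246008
34. interest=⌊246008·163/10000⌋=4009; principal=63160-4009=59151; balance=246008-59151=186857
35. interest=⌊186857·163/10000⌋=3045; principal=63160-3045=60115; balance=186857-60115=126742
36. interest=⌊126742·163/10000⌋=2065; principal=63160-2065=61095; balance=126742-61095=65647
37. interest=⌊65647·163/10000⌋=1070; principal=63160-1070=62090; balance=65647-62090=3557
38. interest=⌊3557·163/10000⌋=57; principal=min(63160-57,3557)=3557; balance=3557-3557=0

1 28468 34692 1711813
2 27902 35258 1676555
3 27327 35833 1640722
4 26743 36417 1604305
5 26150 37010 1567295
6 25546 37614 1529681
7 24933 38227 1491454
8 24310 38850 1452604
9 23677 39483 1413121
10 23033 40127 1372994
11 22379 40781 1332213
12 21715 41445 1290768
13 21039 42121 1248647
14 20352 42808 1205839
15 19655 43505 1162334
16 18946 44214 1118120
17 18225 44935 1073185
18 17492 45668 1027517
19 16748 46412 981105
20 15992 47168 933937
21 15223 47937 886000
22 14441 48719 837281
23 13647 49513 787768
24 12840 50320 737448
25 12020 51140 686308
26 11186 51974 634334
27 10339 52821 581513
28 9478 53682 527831
29 8603 54557 473274
30 7714 55446 417828
31 6810 56350 361478
32 5892 57268 304210
33 4958 58202 246008
34 4009 59151 186857
35 3045 60115 126742
36 2065 61095 65647
37 1070 62090 3557
38 57 3557 0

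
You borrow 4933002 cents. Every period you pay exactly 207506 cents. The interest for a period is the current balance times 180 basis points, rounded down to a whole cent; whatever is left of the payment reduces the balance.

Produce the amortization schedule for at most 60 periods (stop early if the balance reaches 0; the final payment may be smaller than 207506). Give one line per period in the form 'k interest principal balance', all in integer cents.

1. interest=⌊4933002·180/10000⌋=88794; principal=207506-88794=118712; balance=4933002-118712=4814290
2. interest=⌊4814290·180/10000⌋=86657; principal=207506-86657=120849; balance=4814290-120849=4693441
3. interest=⌊4693441·180/10000⌋=84481; principal=207506-84481=123025; balance=4693441-123025=4570416
4. interest=⌊4570416·180/10000⌋=82267; principal=207506-82267=125239; balance=4570416-125239=4445177
5. interest=⌊4445177·180/10000⌋=80013; principal=207506-80013=127493; balance=4445177-127493=4317684
6. interest=⌊4317684·180/10000⌋=77718; principal=207506-77718=129788; balance=4317684-129788=4187896
7. interest=⌊4187896·180/10000⌋=75382; principal=207506-75382=132124; balance=4187896-132124=4055772
8. interest=⌊4055772·180/10000⌋=73003; principal=207506-73003=134503; balance=4055772-134503=3921269
9. interest=⌊3921269·180/10000⌋=70582; principal=207506-70582=136924; balance=3921269-136924=3784345
10. interest=⌊3784345·180/10000⌋=68118; principal=207506-68118=139388; balance=3784345-139388=3644957
11. interest=⌊3644957·180/10000⌋=65609; principal=207506-65609=141897; balance=3644957-141897=3503060
12. interest=⌊3503060·180/10000⌋=63055; principal=207506-63055=144451; balance=3503060-144451=3358609
13. interest=⌊3358609·180/10000⌋=60454; principal=207506-60454=147052; balance=3358609-147052=3211557
14. interest=⌊3211557·180/10000⌋=57808; principal=207506-57808=149698; balance=3211557-149698=3061859
15. interest=⌊3061859·180/10000⌋=55113; principal=207506-55113=152393; balance=3061859-152393=2909466
16. interest=⌊2909466·180/10000⌋=52370; principal=207506-52370=155136; balance=2909466-155136=2754330
17. interest=⌊2754330·180/10000⌋=49577; principal=207506-49577=157929; balance=2754330-157929=2596401
18. interest=⌊2596401·180/10000⌋=46735; principal=207506-46735=160771; balance=2596401-160771=2435630
19. interest=⌊2435630·180/10000⌋=43841; principal=207506-43841=163665; balance=2435630-163665=2271965
20. interest=⌊2271965·180/10000⌋=40895; principal=207506-40895=166611; balance=2271965-166611=2105354
21. interest=⌊2105354·180/10000⌋=37896; principal=207506-37896=169610; balance=2105354-169610=1935744
22. interest=⌊1935744·180/10000⌋=34843; principal=207506-34843=172663; balance=1935744-172663=1763081
23. interest=⌊1763081·180/10000⌋=31735; principal=207506-31735=175771; balance=1763081-175771=1587310
24. interest=⌊1587310·180/10000⌋=28571; principal=207506-28571=178935; balance=1587310-178935=1408375
25. interest=⌊1408375·180/10000⌋=25350; principal=207506-25350=182156; balance=1408375-182156=1226219
26. interest=⌊1226219·180/10000⌋=22071; principal=207506-22071=185435; balance=1226219-185435=1040784
27. interest=⌊1040784·180/10000⌋=18734; principal=207506-18734=188772; balance=1040784-188772=852012
28. interest=⌊852012·180/10000⌋=15336; principal=207506-15336=192170; balance=852012-192170=659842
29. interest=⌊659842·180/10000⌋=11877; principal=207506-11877=195629; balance=659842-195629=464213
30. interest=⌊464213·180/10000⌋=8355; principal=207506-8355=199151; balance=464213-199151=265062
31. interest=⌊265062·180/10000⌋=4771; principal=207506-4771=202735; balance=265062-202735=62327
32. interest=⌊62327·180/10000⌋=1121; principal=min(207506-1121,62327)=62327; balance=62327-62327=0

1 88794 118712 4814290
2 86657 120849 4693441
3 84481 123025 4570416
4 82267 125239 4445177
5 80013 127493 4317684
6 77718 129788 4187896
7 75382 132124 4055772
8 73003 134503 3921269
9 70582 136924 3784345
10 68118 139388 3644957
11 65609 141897 3503060
12 63055 144451 3358609
13 60454 147052 3211557
14 57808 149698 3061859
15 55113 152393 2909466
16 52370 155136 2754330
17 49577 157929 2596401
18 46735 160771 2435630
19 43841 163665 2271965
20 40895 166611 2105354
21 37896 169610 1935744
22 34843 172663 1763081
23 31735 175771 1587310
24 28571 178935 1408375
25 25350 182156 1226219
26 22071 185435 1040784
27 18734 188772 852012
28 15336 192170 659842
29 11877 195629 464213
30 8355 199151 265062
31 4771 202735 62327
32 1121 62327 0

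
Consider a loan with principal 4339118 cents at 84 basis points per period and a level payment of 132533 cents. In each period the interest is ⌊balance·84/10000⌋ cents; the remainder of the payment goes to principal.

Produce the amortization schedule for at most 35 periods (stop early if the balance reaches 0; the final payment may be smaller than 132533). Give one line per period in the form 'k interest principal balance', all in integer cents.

1 36448 96085 4243033
2 35641 96892 4146141
3 34827 97706 4048435
4 34006 98527 3949908
5 33179 99354 3850554
6 32344 100189 3750365
7 31503 101030 3649335
8 30654 101879 3547456
9 29798 102735 3444721
10 28935 103598 3341123
11 28065 104468 3236655
12 27187 105346 3131309
13 26302 106231 3025078
14 25410 107123 2917955
15 24510 108023 2809932
16 23603 108930 2701002
17 22688 109845 2591157
18 21765 110768 2480389
19 20835 111698 2368691
20 19897 112636 2256055
21 18950 113583 2142472
22 17996 114537 2027935
23 17034 115499 1912436
24 16064 116469 1795967
25 15086 117447 1678520
26 14099 118434 1560086
27 13104 119429 1440657
28 12101 120432 1320225
29 11089 121444 1198781
30 10069 122464 1076317
31 9041 123492 952825
32 8003 124530 828295
33 6957 125576 702719
34 5902 126631 576088
35 4839 127694 448394

1. interest=⌊4339118·84/10000⌋=36448; principal=132533-36448=96085; balance=4339118-96085=4243033
2. interest=⌊4243033·84/10000⌋=35641; principal=132533-35641=96892; balance=4243033-96892=4146141
3. interest=⌊4146141·84/10000⌋=34827; principal=132533-34827=97706; balance=4146141-97706=4048435
4. interest=⌊4048435·84/10000⌋=34006; principal=132533-34006=98527; balance=4048435-98527=3949908
5. interest=⌊3949908·84/10000⌋=33179; principal=132533-33179=99354; balance=3949908-99354=3850554
6. interest=⌊3850554·84/10000⌋=32344; principal=132533-32344=100189; balance=3850554-100189=3750365
7. interest=⌊3750365·84/10000⌋=31503; principal=132533-31503=101030; balance=3750365-101030=3649335
8. interest=⌊3649335·84/10000⌋=30654; principal=132533-30654=101879; balance=3649335-101879=3547456
9. interest=⌊3547456·84/10000⌋=29798; principal=132533-29798=102735; balance=3547456-102735=3444721
10. interest=⌊3444721·84/10000⌋=28935; principal=132533-28935=103598; balance=3444721-103598=3341123
11. interest=⌊3341123·84/10000⌋=28065; principal=132533-28065=104468; balance=3341123-104468=3236655
12. interest=⌊3236655·84/10000⌋=27187; principal=132533-27187=105346; balance=3236655-105346=3131309
13. interest=⌊3131309·84/10000⌋=26302; principal=132533-26302=106231; balance=3131309-106231=3025078
14. interest=⌊3025078·84/10000⌋=25410; principal=132533-25410=107123; balance=3025078-107123=2917955
15. interest=⌊2917955·84/10000⌋=24510; principal=132533-24510=108023; balance=2917955-108023=2809932
16. interest=⌊2809932·84/10000⌋=23603; principal=132533-23603=108930; balance=2809932-108930=2701002
17. interest=⌊2701002·84/10000⌋=22688; principal=132533-22688=109845; balance=2701002-109845=2591157
18. interest=⌊2591157·84/10000⌋=21765; principal=132533-21765=110768; balance=2591157-110768=2480389
19. interest=⌊2480389·84/10000⌋=20835; principal=132533-20835=111698; balance=2480389-111698=2368691
20. interest=⌊2368691·84/10000⌋=19897; principal=132533-19897=112636; balance=2368691-112636=2256055
21. interest=⌊2256055·84/10000⌋=18950; principal=132533-18950=113583; balance=2256055-113583=2142472
22. interest=⌊2142472·84/10000⌋=17996; principal=132533-17996=114537; balance=2142472-114537=2027935
23. interest=⌊2027935·84/10000⌋=17034; principal=132533-17034=115499; balance=2027935-115499=1912436
24. interest=⌊1912436·84/10000⌋=16064; principal=132533-16064=116469; balance=1912436-116469=1795967
25. interest=⌊1795967·84/10000⌋=15086; principal=132533-15086=117447; balance=1795967-117447=1678520
26. interest=⌊1678520·84/10000⌋=14099; principal=132533-14099=118434; balance=1678520-118434=1560086
27. interest=⌊1560086·84/10000⌋=13104; principal=132533-13104=119429; balance=1560086-119429=1440657
28. interest=⌊1440657·84/10000⌋=12101; principal=132533-12101=120432; balance=1440657-120432=1320225
29. interest=⌊1320225·84/10000⌋=11089; principal=132533-11089=121444; balance=1320225-121444=1198781
30. interest=⌊1198781·84/10000⌋=10069; principal=132533-10069=122464; balance=1198781-122464=1076317
31. interest=⌊1076317·84/10000⌋=9041; principal=132533-9041=123492; balance=1076317-123492=952825
32. interest=⌊952825·84/10000⌋=8003; principal=132533-8003=124530; balance=952825-124530=828295
33. interest=⌊828295·84/10000⌋=6957; principal=132533-6957=125576; balance=828295-125576=702719
34. interest=⌊702719·84/10000⌋=5902; principal=132533-5902=126631; balance=702719-126631=576088
35. interest=⌊576088·84/10000⌋=4839; principal=132533-4839=127694; balance=576088-127694=448394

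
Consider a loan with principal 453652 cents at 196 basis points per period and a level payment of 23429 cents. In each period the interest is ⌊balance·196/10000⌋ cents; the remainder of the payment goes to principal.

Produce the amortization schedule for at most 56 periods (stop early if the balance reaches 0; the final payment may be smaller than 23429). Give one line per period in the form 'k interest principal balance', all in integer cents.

1. interest=⌊453652·196/10000⌋=8891; principal=23429-8891=14538; balance=453652-14538=439114
2. interest=⌊439114·196/10000⌋=8606; principal=23429-8606=14823; balance=439114-14823=424291
3. interest=⌊424291·196/10000⌋=8316; principal=23429-8316=15113; balance=424291-15113=409178
4. interest=⌊409178·196/10000⌋=8019; principal=23429-8019=15410; balance=409178-15410=393768
5. interest=⌊393768·196/10000⌋=7717; principal=23429-7717=15712; balance=393768-15712=378056
6. interest=⌊378056·196/10000⌋=7409; principal=23429-7409=16020; balance=378056-16020=362036
7. interest=⌊362036·196/10000⌋=7095; principal=23429-7095=16334; balance=362036-16334=345702
8. interest=⌊345702·196/10000⌋=6775; principal=23429-6775=16654; balance=345702-16654=329048
9. interest=⌊329048·196/10000⌋=6449; principal=23429-6449=16980; balance=329048-16980=312068
10. interest=⌊312068·196/10000⌋=6116; principal=23429-6116=17313; balance=312068-17313=294755
11. interest=⌊294755·196/10000⌋=5777; principal=23429-5777=17652; balance=294755-17652=277103
12. interest=⌊277103·196/10000⌋=5431; principal=23429-5431=17998; balance=277103-17998=259105
13. interest=⌊259105·196/10000⌋=5078; principal=23429-5078=18351; balance=259105-18351=240754
14. interest=⌊240754·196/10000⌋=4718; principal=23429-4718=18711; balance=240754-18711=222043
15. interest=⌊222043·196/10000⌋=4352; principal=23429-4352=19077; balance=222043-19077=202966
16. interest=⌊202966·196/10000⌋=3978; principal=23429-3978=19451; balance=202966-19451=183515
17. interest=⌊183515·196/10000⌋=3596; principal=23429-3596=19833; balance=183515-19833=163682
18. interest=⌊163682·196/10000⌋=3208; principal=23429-3208=20221; balance=163682-20221=143461
19. interest=⌊143461·196/10000⌋=2811; principal=23429-2811=20618; balance=143461-20618=122843
20. interest=⌊122843·196/10000⌋=2407; principal=23429-2407=21022; balance=122843-21022=101821
21. interest=⌊101821·196/10000⌋=1995; principal=23429-1995=21434; balance=101821-21434=80387
22. interest=⌊80387·196/10000⌋=1575; principal=23429-1575=21854; balance=80387-21854=58533
23. interest=⌊58533·196/10000⌋=1147; principal=23429-1147=22282; balance=58533-22282=36251
24. interest=⌊36251·196/10000⌋=710; principal=23429-710=22719; balance=36251-22719=13532
25. interest=⌊13532·196/10000⌋=265; principal=min(23429-265,13532)=13532; balance=13532-13532=0

1 8891 14538 439114
2 8606 14823 424291
3 8316 15113 409178
4 8019 15410 393768
5 7717 15712 378056
6 7409 16020 362036
7 7095 16334 345702
8 6775 16654 329048
9 6449 16980 312068
10 6116 17313 294755
11 5777 17652 277103
12 5431 17998 259105
13 5078 18351 240754
14 4718 18711 222043
15 4352 19077 202966
16 3978 19451 183515
17 3596 19833 163682
18 3208 20221 143461
19 2811 20618 122843
20 2407 21022 101821
21 1995 21434 80387
22 1575 21854 58533
23 1147 22282 36251
24 710 22719 13532
25 265 13532 0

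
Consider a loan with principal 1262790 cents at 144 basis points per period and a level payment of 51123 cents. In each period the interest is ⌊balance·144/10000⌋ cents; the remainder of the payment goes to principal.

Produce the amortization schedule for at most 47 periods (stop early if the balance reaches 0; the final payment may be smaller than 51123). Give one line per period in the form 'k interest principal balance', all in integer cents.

1. interest=⌊1262790·144/10000⌋=18184; principal=51123-18184=32939; balance=1262790-32939=1229851
2. interest=⌊1229851·144/10000⌋=17709; principal=51123-17709=33414; balance=1229851-33414=1196437
3. interest=⌊1196437·144/10000⌋=17228; principal=51123-17228=33895; balance=1196437-33895=1162542
4. interest=⌊1162542·144/10000⌋=16740; principal=51123-16740=34383; balance=1162542-34383=1128159
5. interest=⌊1128159·144/10000⌋=16245; principal=51123-16245=34878; balance=1128159-34878=1093281
6. interest=⌊1093281·144/10000⌋=15743; principal=51123-15743=35380; balance=1093281-35380=1057901
7. interest=⌊1057901·144/10000⌋=15233; principal=51123-15233=35890; balance=1057901-35890=1022011
8. interest=⌊1022011·144/10000⌋=14716; principal=51123-14716=36407; balance=1022011-36407=985604
9. interest=⌊985604·144/10000⌋=14192; principal=51123-14192=36931; balance=985604-36931=948673
10. interest=⌊948673·144/10000⌋=13660; principal=51123-13660=37463; balance=948673-37463=911210
11. interest=⌊911210·144/10000⌋=13121; principal=51123-13121=38002; balance=911210-38002=873208
12. interest=⌊873208·144/10000⌋=12574; principal=51123-12574=38549; balance=873208-38549=834659
13. interest=⌊834659·144/10000⌋=12019; principal=51123-12019=39104; balance=834659-39104=795555
14. interest=⌊795555·144/10000⌋=11455; principal=51123-11455=39668; balance=795555-39668=755887
15. interest=⌊755887·144/10000⌋=10884; principal=51123-10884=40239; balance=755887-40239=715648
16. interest=⌊715648·144/10000⌋=10305; principal=51123-10305=40818; balance=715648-40818=674830
17. interest=⌊674830·144/10000⌋=9717; principal=51123-9717=41406; balance=674830-41406=633424
18. interest=⌊633424·144/10000⌋=9121; principal=51123-9121=42002; balance=633424-42002=591422
19. interest=⌊591422·144/10000⌋=8516; principal=51123-8516=42607; balance=591422-42607=548815
20. interest=⌊548815·144/10000⌋=7902; principal=51123-7902=43221; balance=548815-43221=505594
21. interest=⌊505594·144/10000⌋=7280; principal=51123-7280=43843; balance=505594-43843=461751
22. interest=⌊461751·144/10000⌋=6649; principal=51123-6649=44474; balance=461751-44474=417277
23. interest=⌊417277·144/10000⌋=6008; principal=51123-6008=45115; balance=417277-45115=372162
24. interest=⌊372162·144/10000⌋=5359; principal=51123-5359=45764; balance=372162-45764=326398
25. interest=⌊326398·144/10000⌋=4700; principal=51123-4700=46423; balance=326398-46423=279975
26. interest=⌊279975·144/10000⌋=4031; principal=51123-4031=47092; balance=279975-47092=232883
27. interest=⌊232883·144/10000⌋=3353; principal=51123-3353=47770; balance=232883-47770=185113
28. interest=⌊185113·144/10000⌋=2665; principal=51123-2665=48458; balance=185113-48458=136655
29. interest=⌊136655·144/10000⌋=1967; principal=51123-1967=49156; balance=136655-49156=87499
30. interest=⌊87499·144/10000⌋=1259; principal=51123-1259=49864; balance=87499-49864=37635
31. interest=⌊37635·144/10000⌋=541; principal=min(51123-541,37635)=37635; balance=37635-37635=0

1 18184 32939 1229851
2 17709 33414 1196437
3 17228 33895 1162542
4 16740 34383 1128159
5 16245 34878 1093281
6 15743 35380 1057901
7 15233 35890 1022011
8 14716 36407 985604
9 14192 36931 948673
10 13660 37463 911210
11 13121 38002 873208
12 12574 38549 834659
13 12019 39104 795555
14 11455 39668 755887
15 10884 40239 715648
16 10305 40818 674830
17 9717 41406 633424
18 9121 42002 591422
19 8516 42607 548815
20 7902 43221 505594
21 7280 43843 461751
22 6649 44474 417277
23 6008 45115 372162
24 5359 45764 326398
25 4700 46423 279975
26 4031 47092 232883
27 3353 47770 185113
28 2665 48458 136655
29 1967 49156 87499
30 1259 49864 37635
31 541 37635 0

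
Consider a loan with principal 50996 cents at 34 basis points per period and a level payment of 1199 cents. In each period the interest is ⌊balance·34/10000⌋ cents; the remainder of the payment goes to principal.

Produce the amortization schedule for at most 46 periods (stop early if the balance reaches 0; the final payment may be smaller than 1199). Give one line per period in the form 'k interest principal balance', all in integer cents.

1. interest=⌊50996·34/10000⌋=173; principal=1199-173=1026; balance=50996-1026=49970
2. interest=⌊49970·34/10000⌋=169; principal=1199-169=1030; balance=49970-1030=48940
3. interest=⌊48940·34/10000⌋=166; principal=1199-166=1033; balance=48940-1033=47907
4. interest=⌊47907·34/10000⌋=162; principal=1199-162=1037; balance=47907-1037=46870
5. interest=⌊46870·34/10000⌋=159; principal=1199-159=1040; balance=46870-1040=45830
6. interest=⌊45830·34/10000⌋=155; principal=1199-155=1044; balance=45830-1044=44786
7. interest=⌊44786·34/10000⌋=152; principal=1199-152=1047; balance=44786-1047=43739
8. interest=⌊43739·34/10000⌋=148; principal=1199-148=1051; balance=43739-1051=42688
9. interest=⌊42688·34/10000⌋=145; principal=1199-145=1054; balance=42688-1054=41634
10. interest=⌊41634·34/10000⌋=141; principal=1199-141=1058; balance=41634-1058=40576
11. interest=⌊40576·34/10000⌋=137; principal=1199-137=1062; balance=40576-1062=39514
12. interest=⌊39514·34/10000⌋=134; principal=1199-134=1065; balance=39514-1065=38449
13. interest=⌊38449·34/10000⌋=130; principal=1199-130=1069; balance=38449-1069=37380
14. interest=⌊37380·34/10000⌋=127; principal=1199-127=1072; balance=37380-1072=36308
15. interest=⌊36308·34/10000⌋=123; principal=1199-123=1076; balance=36308-1076=35232
16. interest=⌊35232·34/10000⌋=119; principal=1199-119=1080; balance=35232-1080=34152
17. interest=⌊34152·34/10000⌋=116; principal=1199-116=1083; balance=34152-1083=33069
18. interest=⌊33069·34/10000⌋=112; principal=1199-112=1087; balance=33069-1087=31982
19. interest=⌊31982·34/10000⌋=108; principal=1199-108=1091; balance=31982-1091=30891
20. interest=⌊30891·34/10000⌋=105; principal=1199-105=1094; balance=30891-1094=29797
21. interest=⌊29797·34/10000⌋=101; principal=1199-101=1098; balance=29797-1098=28699
22. interest=⌊28699·34/10000⌋=97; principal=1199-97=1102; balance=28699-1102=27597
23. interest=⌊27597·34/10000⌋=93; principal=1199-93=1106; balance=27597-1106=26491
24. interest=⌊26491·34/10000⌋=90; principal=1199-90=1109; balance=26491-1109=25382
25. interest=⌊25382·34/10000⌋=86; principal=1199-86=1113; balance=25382-1113=24269
26. interest=⌊24269·34/10000⌋=82; principal=1199-82=1117; balance=24269-1117=23152
27. interest=⌊23152·34/10000⌋=78; principal=1199-78=1121; balance=23152-1121=22031
28. interest=⌊22031·34/10000⌋=74; principal=1199-74=1125; balance=22031-1125=20906
29. interest=⌊20906·34/10000⌋=71; principal=1199-71=1128; balance=20906-1128=19778
30. interest=⌊19778·34/10000⌋=67; principal=1199-67=1132; balance=19778-1132=18646
31. interest=⌊18646·34/10000⌋=63; principal=1199-63=1136; balance=18646-1136=17510
32. interest=⌊17510·34/10000⌋=59; principal=1199-59=1140; balance=17510-1140=16370
33. interest=⌊16370·34/10000⌋=55; principal=1199-55=1144; balance=16370-1144=15226
34. interest=⌊15226·34/10000⌋=51; principal=1199-51=1148; balance=15226-1148=14078
35. interest=⌊14078·34/10000⌋=47; principal=1199-47=1152; balance=14078-1152=12926
36. interest=⌊12926·34/10000⌋=43; principal=1199-43=1156; balance=12926-1156=11770
37. interest=⌊11770·34/10000⌋=40; principal=1199-40=1159; balance=11770-1159=10611
38. interest=⌊10611·34/10000⌋=36; principal=1199-36=1163; balance=10611-1163=9448
39. interest=⌊9448·34/10000⌋=32; principal=1199-32=1167; balance=9448-1167=8281
40. interest=⌊8281·34/10000⌋=28; principal=1199-28=1171; balance=8281-1171=7110
41. interest=⌊7110·34/10000⌋=24; principal=1199-24=1175; balance=7110-1175=5935
42. interest=⌊5935·34/10000⌋=20; principal=1199-20=1179; balance=5935-1179=4756
43. interest=⌊4756·34/10000⌋=16; principal=1199-16=1183; balance=4756-1183=3573
44. interest=⌊3573·34/10000⌋=12; principal=1199-12=1187; balance=3573-1187=2386
45. interest=⌊2386·34/10000⌋=8; principal=1199-8=1191; balance=2386-1191=1195
46. interest=⌊1195·34/10000⌋=4; principal=min(1199-4,1195)=1195; balance=1195-1195=0

1 173 1026 49970
2 169 1030 48940
3 166 1033 47907
4 162 1037 46870
5 159 1040 45830
6 155 1044 44786
7 152 1047 43739
8 148 1051 42688
9 145 1054 41634
10 141 1058 40576
11 137 1062 39514
12 134 1065 38449
13 130 1069 37380
14 127 1072 36308
15 123 1076 35232
16 119 1080 34152
17 116 1083 33069
18 112 1087 31982
19 108 1091 30891
20 105 1094 29797
21 101 1098 28699
22 97 1102 27597
23 93 1106 26491
24 90 1109 25382
25 86 1113 24269
26 82 1117 23152
27 78 1121 22031
28 74 1125 20906
29 71 1128 19778
30 67 1132 18646
31 63 1136 17510
32 59 1140 16370
33 55 1144 15226
34 51 1148 14078
35 47 1152 12926
36 43 1156 11770
37 40 1159 10611
38 36 1163 9448
39 32 1167 8281
40 28 1171 7110
41 24 1175 5935
42 20 1179 4756
43 16 1183 3573
44 12 1187 2386
45 8 1191 1195
46 4 1195 0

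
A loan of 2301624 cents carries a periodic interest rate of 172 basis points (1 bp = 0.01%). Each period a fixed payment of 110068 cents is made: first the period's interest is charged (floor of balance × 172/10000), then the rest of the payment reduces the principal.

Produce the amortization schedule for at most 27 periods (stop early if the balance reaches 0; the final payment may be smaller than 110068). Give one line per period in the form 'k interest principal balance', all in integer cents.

1 39587 70481 2231143
2 38375 71693 2159450
3 37142 72926 2086524
4 35888 74180 2012344
5 34612 75456 1936888
6 33314 76754 1860134
7 31994 78074 1782060
8 30651 79417 1702643
9 29285 80783 1621860
10 27895 82173 1539687
11 26482 83586 1456101
12 25044 85024 1371077
13 23582 86486 1284591
14 22094 87974 1196617
15 20581 89487 1107130
16 19042 91026 1016104
17 17476 92592 923512
18 15884 94184 829328
19 14264 95804 733524
20 12616 97452 636072
21 10940 99128 536944
22 9235 100833 436111
23 7501 102567 333544
24 5736 104332 229212
25 3942 106126 123086
26 2117 107951 15135
27 260 15135 0

1. interest=⌊2301624·172/10000⌋=39587; principal=110068-39587=70481; balance=2301624-70481=2231143
2. interest=⌊2231143·172/10000⌋=38375; principal=110068-38375=71693; balance=2231143-71693=2159450
3. interest=⌊2159450·172/10000⌋=37142; principal=110068-37142=72926; balance=2159450-72926=2086524
4. interest=⌊2086524·172/10000⌋=35888; principal=110068-35888=74180; balance=2086524-74180=2012344
5. interest=⌊2012344·172/10000⌋=34612; principal=110068-34612=75456; balance=2012344-75456=1936888
6. interest=⌊1936888·172/10000⌋=33314; principal=110068-33314=76754; balance=1936888-76754=1860134
7. interest=⌊1860134·172/10000⌋=31994; principal=110068-31994=78074; balance=1860134-78074=1782060
8. interest=⌊1782060·172/10000⌋=30651; principal=110068-30651=79417; balance=1782060-79417=1702643
9. interest=⌊1702643·172/10000⌋=29285; principal=110068-29285=80783; balance=1702643-80783=1621860
10. interest=⌊1621860·172/10000⌋=27895; principal=110068-27895=82173; balance=1621860-82173=1539687
11. interest=⌊1539687·172/10000⌋=26482; principal=110068-26482=83586; balance=1539687-83586=1456101
12. interest=⌊1456101·172/10000⌋=25044; principal=110068-25044=85024; balance=1456101-85024=1371077
13. interest=⌊1371077·172/10000⌋=23582; principal=110068-23582=86486; balance=1371077-86486=1284591
14. interest=⌊1284591·172/10000⌋=22094; principal=110068-22094=87974; balance=1284591-87974=1196617
15. interest=⌊1196617·172/10000⌋=20581; principal=110068-20581=89487; balance=1196617-89487=1107130
16. interest=⌊1107130·172/10000⌋=19042; principal=110068-19042=91026; balance=1107130-91026=1016104
17. interest=⌊1016104·172/10000⌋=17476; principal=110068-17476=92592; balance=1016104-92592=923512
18. interest=⌊923512·172/10000⌋=15884; principal=110068-15884=94184; balance=923512-94184=829328
19. interest=⌊829328·172/10000⌋=14264; principal=110068-14264=95804; balance=829328-95804=733524
20. interest=⌊733524·172/10000⌋=12616; principal=110068-12616=97452; balance=733524-97452=636072
21. interest=⌊636072·172/10000⌋=10940; principal=110068-10940=99128; balance=636072-99128=536944
22. interest=⌊536944·172/10000⌋=9235; principal=110068-9235=100833; balance=536944-100833=436111
23. interest=⌊436111·172/10000⌋=7501; principal=110068-7501=102567; balance=436111-102567=333544
24. interest=⌊333544·172/10000⌋=5736; principal=110068-5736=104332; balance=333544-104332=229212
25. interest=⌊229212·172/10000⌋=3942; principal=110068-3942=106126; balance=229212-106126=123086
26. interest=⌊123086·172/10000⌋=2117; principal=110068-2117=107951; balance=123086-107951=15135
27. interest=⌊15135·172/10000⌋=260; principal=min(110068-260,15135)=15135; balance=15135-15135=0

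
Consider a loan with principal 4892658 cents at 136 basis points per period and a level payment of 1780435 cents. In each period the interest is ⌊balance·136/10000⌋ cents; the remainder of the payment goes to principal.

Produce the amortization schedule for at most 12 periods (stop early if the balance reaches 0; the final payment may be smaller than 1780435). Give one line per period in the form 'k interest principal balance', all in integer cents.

1 66540 1713895 3178763
2 43231 1737204 1441559
3 19605 1441559 0

1. interest=⌊4892658·136/10000⌋=66540; principal=1780435-66540=1713895; balance=4892658-1713895=3178763
2. interest=⌊3178763·136/10000⌋=43231; principal=1780435-43231=1737204; balance=3178763-1737204=1441559
3. interest=⌊1441559·136/10000⌋=19605; principal=min(1780435-19605,1441559)=1441559; balance=1441559-1441559=0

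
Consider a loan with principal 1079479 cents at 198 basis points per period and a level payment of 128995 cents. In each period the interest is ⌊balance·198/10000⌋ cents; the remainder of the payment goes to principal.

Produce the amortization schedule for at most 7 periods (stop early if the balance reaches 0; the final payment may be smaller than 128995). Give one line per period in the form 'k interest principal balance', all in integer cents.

1 21373 107622 971857
2 19242 109753 862104
3 17069 111926 750178
4 14853 114142 636036
5 12593 116402 519634
6 10288 118707 400927
7 7938 121057 279870

1. interest=⌊1079479·198/10000⌋=21373; principal=128995-21373=107622; balance=1079479-107622=971857
2. interest=⌊971857·198/10000⌋=19242; principal=128995-19242=109753; balance=971857-109753=862104
3. interest=⌊862104·198/10000⌋=17069; principal=128995-17069=111926; balance=862104-111926=750178
4. interest=⌊750178·198/10000⌋=14853; principal=128995-14853=114142; balance=750178-114142=636036
5. interest=⌊636036·198/10000⌋=12593; principal=128995-12593=116402; balance=636036-116402=519634
6. interest=⌊519634·198/10000⌋=10288; principal=128995-10288=118707; balance=519634-118707=400927
7. interest=⌊400927·198/10000⌋=7938; principal=128995-7938=121057; balance=400927-121057=279870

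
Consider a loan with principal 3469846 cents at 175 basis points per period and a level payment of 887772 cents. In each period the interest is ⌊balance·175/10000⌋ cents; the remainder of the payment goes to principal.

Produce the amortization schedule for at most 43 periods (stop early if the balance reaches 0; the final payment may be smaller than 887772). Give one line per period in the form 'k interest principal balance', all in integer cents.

1 60722 827050 2642796
2 46248 841524 1801272
3 31522 856250 945022
4 16537 871235 73787
5 1291 73787 0

1. interest=⌊3469846·175/10000⌋=60722; principal=887772-60722=827050; balance=3469846-827050=2642796
2. interest=⌊2642796·175/10000⌋=46248; principal=887772-46248=841524; balance=2642796-841524=1801272
3. interest=⌊1801272·175/10000⌋=31522; principal=887772-31522=856250; balance=1801272-856250=945022
4. interest=⌊945022·175/10000⌋=16537; principal=887772-16537=871235; balance=945022-871235=73787
5. interest=⌊73787·175/10000⌋=1291; principal=min(887772-1291,73787)=73787; balance=73787-73787=0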